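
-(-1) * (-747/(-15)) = 49.80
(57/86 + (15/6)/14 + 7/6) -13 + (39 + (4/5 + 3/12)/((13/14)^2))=89201173/3052140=29.23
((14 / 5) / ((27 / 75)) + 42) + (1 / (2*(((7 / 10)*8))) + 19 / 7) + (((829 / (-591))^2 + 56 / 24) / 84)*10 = 3115476527 / 58679208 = 53.09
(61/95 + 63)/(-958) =-3023/45505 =-0.07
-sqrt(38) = -6.16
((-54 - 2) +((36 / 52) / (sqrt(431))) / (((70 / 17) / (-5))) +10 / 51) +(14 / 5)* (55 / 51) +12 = -40.82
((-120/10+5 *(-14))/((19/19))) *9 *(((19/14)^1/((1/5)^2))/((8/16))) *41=-14372550/7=-2053221.43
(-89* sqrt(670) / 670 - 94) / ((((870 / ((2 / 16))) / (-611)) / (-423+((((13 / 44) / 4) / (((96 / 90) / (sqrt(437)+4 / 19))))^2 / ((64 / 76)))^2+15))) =-3434.84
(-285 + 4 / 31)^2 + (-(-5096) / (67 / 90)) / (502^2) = 329186609268847 / 4056445387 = 81151.50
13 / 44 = 0.30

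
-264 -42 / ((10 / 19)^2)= -20781 / 50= -415.62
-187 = -187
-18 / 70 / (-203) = 9 / 7105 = 0.00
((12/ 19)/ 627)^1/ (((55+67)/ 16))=32/ 242231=0.00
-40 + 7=-33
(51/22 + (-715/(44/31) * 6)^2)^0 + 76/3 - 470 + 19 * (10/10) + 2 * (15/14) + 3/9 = -8866/21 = -422.19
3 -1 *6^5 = -7773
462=462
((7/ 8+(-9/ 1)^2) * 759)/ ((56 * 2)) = 497145/ 896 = 554.85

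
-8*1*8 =-64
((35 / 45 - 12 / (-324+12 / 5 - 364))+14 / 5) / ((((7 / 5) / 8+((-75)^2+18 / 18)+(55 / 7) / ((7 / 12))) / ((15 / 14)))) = 19411280 / 28419070413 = 0.00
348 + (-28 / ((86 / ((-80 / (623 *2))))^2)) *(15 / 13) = 463807255572 / 1332779539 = 348.00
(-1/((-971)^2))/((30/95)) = -19/5657046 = -0.00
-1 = -1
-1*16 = -16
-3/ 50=-0.06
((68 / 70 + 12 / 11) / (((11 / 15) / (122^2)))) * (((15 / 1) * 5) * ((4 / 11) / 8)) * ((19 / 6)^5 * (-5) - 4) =-458371831799075 / 2012472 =-227765569.81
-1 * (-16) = 16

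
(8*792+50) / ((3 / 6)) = 12772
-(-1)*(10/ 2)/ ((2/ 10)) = 25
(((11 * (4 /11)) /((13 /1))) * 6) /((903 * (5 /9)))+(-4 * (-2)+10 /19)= 3170898 /371735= 8.53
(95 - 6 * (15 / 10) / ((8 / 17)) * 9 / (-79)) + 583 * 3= 1166785 / 632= 1846.18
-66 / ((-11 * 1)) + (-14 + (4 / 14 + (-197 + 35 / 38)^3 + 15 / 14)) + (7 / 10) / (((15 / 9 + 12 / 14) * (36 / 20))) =-460404148634747 / 61072536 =-7538644.68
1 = 1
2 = 2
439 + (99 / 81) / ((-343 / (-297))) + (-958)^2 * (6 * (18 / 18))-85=1888880097 / 343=5506939.06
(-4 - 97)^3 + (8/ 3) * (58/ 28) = -21636205/ 21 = -1030295.48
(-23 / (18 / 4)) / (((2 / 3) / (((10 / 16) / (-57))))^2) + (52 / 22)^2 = 281059897 / 50320512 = 5.59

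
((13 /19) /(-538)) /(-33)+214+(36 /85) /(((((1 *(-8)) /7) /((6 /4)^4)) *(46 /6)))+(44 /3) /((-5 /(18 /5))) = 203.20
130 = 130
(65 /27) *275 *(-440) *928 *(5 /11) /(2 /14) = -23223200000 /27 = -860118518.52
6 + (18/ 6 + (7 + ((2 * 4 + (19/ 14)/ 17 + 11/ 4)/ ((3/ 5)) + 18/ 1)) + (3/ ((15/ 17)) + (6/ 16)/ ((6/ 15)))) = 1610419/ 28560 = 56.39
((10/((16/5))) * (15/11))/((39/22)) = 125/52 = 2.40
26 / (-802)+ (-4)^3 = -25677 / 401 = -64.03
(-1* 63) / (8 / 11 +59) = -77 / 73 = -1.05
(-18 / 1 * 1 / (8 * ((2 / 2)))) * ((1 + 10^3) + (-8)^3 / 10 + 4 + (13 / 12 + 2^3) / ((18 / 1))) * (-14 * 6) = 7214543 / 40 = 180363.58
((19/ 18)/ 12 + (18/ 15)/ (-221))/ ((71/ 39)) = 0.05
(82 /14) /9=0.65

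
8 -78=-70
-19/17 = -1.12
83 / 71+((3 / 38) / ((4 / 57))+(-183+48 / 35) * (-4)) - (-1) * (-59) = 13315789 / 19880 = 669.81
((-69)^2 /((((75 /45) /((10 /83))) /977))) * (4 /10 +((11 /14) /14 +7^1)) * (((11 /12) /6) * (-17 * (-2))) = 13023209.91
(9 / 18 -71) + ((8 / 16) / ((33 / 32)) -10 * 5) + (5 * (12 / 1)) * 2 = -1 / 66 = -0.02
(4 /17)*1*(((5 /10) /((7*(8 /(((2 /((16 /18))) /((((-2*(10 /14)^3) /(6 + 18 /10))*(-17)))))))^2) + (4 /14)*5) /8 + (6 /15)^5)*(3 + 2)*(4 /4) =9780387951207 /44020480000000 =0.22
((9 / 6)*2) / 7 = 3 / 7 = 0.43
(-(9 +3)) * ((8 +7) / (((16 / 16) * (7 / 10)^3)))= -180000 / 343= -524.78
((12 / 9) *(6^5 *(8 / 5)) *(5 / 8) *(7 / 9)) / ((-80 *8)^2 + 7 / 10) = 80640 / 4096007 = 0.02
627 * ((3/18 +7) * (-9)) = -40441.50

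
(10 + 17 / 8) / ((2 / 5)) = 485 / 16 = 30.31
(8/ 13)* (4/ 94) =16/ 611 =0.03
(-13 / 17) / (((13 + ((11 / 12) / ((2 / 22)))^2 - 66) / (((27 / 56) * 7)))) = -6318 / 119153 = -0.05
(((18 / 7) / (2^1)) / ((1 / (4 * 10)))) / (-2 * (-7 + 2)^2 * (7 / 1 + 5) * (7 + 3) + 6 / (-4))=-240 / 28007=-0.01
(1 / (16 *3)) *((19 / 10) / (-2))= -19 / 960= -0.02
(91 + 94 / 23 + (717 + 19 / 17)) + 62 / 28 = 4463603 / 5474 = 815.42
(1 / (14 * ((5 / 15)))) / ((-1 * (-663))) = 1 / 3094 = 0.00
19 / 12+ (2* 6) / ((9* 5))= 1.85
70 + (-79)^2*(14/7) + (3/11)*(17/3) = 138089/11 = 12553.55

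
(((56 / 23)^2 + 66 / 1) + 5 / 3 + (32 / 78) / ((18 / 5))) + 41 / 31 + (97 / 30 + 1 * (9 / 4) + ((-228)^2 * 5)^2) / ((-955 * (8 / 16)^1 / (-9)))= 69996513698232389563 / 54970267950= 1273352237.65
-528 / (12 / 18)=-792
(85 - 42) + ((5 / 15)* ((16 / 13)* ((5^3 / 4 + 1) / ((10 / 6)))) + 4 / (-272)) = 225083 / 4420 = 50.92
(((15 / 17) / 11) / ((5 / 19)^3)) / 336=6859 / 523600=0.01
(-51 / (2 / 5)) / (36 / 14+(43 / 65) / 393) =-45597825 / 920222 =-49.55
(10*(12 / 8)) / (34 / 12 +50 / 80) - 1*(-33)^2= -90027 / 83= -1084.66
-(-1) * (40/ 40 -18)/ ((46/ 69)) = -51/ 2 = -25.50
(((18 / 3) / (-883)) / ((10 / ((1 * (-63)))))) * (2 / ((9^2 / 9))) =42 / 4415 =0.01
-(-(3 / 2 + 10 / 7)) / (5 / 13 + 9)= 533 / 1708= 0.31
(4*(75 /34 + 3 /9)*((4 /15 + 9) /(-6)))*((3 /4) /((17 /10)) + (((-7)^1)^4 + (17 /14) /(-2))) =-5877404971 /156060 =-37661.19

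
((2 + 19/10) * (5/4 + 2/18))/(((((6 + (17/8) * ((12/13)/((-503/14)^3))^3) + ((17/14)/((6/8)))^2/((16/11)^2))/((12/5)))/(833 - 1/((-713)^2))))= 17238282063562346638825362720130412305964544/11758637217694210244618582732464424401475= 1466.01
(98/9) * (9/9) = 98/9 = 10.89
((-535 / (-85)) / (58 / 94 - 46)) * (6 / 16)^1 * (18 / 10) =-5029 / 53720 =-0.09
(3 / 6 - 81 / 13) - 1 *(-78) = 1879 / 26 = 72.27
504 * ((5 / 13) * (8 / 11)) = 20160 / 143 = 140.98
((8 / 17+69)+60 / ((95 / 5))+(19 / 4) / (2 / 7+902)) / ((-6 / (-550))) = 162995562125 / 24480816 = 6658.09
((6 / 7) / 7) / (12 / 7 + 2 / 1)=3 / 91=0.03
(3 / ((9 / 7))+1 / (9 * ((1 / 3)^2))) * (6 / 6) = 10 / 3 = 3.33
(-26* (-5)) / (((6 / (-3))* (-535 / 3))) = 39 / 107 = 0.36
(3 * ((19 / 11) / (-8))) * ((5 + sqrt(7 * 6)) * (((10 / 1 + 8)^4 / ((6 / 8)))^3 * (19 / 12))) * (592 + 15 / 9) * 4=-73459192612891557888 * sqrt(42) / 11 - 367295963064457789440 / 11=-76669631118455104670.10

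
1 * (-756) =-756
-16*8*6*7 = -5376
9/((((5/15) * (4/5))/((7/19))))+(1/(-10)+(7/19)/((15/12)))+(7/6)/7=14587/1140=12.80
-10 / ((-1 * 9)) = 10 / 9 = 1.11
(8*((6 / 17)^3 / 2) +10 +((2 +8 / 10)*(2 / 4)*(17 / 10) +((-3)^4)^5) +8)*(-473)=-405138024562408181 / 245650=-1649249031395.92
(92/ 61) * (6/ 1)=552/ 61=9.05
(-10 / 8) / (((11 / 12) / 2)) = -30 / 11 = -2.73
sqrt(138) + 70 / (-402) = -35 / 201 + sqrt(138) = 11.57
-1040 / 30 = -104 / 3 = -34.67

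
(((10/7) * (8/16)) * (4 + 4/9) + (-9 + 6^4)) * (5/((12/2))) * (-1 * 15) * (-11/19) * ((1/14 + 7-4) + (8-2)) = 2838738925/33516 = 84698.02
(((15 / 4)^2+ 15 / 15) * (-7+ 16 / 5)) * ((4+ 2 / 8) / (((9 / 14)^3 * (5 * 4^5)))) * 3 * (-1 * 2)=26700149 / 24883200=1.07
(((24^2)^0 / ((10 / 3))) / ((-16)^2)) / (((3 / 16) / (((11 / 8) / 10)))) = 11 / 12800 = 0.00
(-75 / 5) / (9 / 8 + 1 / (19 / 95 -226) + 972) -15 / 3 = -8816321 / 1757845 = -5.02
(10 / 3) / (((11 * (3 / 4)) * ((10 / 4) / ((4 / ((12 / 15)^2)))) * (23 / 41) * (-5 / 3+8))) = 4100 / 14421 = 0.28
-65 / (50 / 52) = -338 / 5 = -67.60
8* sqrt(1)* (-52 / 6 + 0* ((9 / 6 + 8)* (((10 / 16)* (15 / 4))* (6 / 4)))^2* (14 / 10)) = -208 / 3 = -69.33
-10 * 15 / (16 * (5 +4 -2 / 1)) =-75 / 56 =-1.34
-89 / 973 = -0.09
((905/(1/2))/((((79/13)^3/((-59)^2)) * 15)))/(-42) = -1384244017/31061457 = -44.56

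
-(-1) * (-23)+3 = -20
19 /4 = 4.75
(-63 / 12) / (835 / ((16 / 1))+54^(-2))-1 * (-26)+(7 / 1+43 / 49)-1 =977645745 / 29827231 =32.78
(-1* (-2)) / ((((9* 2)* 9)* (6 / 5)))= 5 / 486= 0.01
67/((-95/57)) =-201/5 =-40.20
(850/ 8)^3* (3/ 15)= 15353125/ 64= 239892.58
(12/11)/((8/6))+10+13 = 262/11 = 23.82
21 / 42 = 1 / 2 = 0.50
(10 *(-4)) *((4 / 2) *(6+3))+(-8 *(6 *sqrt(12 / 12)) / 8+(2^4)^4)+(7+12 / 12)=64818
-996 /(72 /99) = -1369.50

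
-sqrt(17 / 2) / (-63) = sqrt(34) / 126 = 0.05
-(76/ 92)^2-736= -389705/ 529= -736.68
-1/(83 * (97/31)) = -31/8051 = -0.00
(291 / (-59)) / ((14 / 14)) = -291 / 59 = -4.93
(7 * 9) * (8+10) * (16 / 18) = 1008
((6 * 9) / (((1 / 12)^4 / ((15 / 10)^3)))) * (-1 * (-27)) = 102036672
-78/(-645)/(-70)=-13/7525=-0.00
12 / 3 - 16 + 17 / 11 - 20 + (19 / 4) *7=123 / 44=2.80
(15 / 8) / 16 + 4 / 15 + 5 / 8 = 1937 / 1920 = 1.01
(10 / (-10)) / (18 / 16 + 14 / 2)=-8 / 65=-0.12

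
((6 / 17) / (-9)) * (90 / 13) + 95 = 94.73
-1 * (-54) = 54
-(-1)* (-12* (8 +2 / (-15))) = -472 / 5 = -94.40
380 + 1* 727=1107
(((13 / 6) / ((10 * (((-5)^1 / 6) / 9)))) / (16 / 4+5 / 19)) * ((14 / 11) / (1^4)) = -1729 / 2475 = -0.70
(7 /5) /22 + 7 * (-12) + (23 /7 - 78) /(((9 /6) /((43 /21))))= -9019333 /48510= -185.93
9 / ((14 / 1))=9 / 14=0.64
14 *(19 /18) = 133 /9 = 14.78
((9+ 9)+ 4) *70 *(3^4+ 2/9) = 1125740/9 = 125082.22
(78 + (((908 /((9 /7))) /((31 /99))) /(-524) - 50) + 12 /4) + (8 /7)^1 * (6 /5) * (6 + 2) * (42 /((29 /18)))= 184137532 /588845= 312.71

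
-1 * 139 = -139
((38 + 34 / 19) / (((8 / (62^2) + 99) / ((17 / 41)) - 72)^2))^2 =40712973936473900362896 / 19891397227674650108740165081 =0.00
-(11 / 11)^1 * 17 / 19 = -17 / 19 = -0.89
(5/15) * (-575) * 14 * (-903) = 2423050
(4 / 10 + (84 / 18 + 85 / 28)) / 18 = 3403 / 7560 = 0.45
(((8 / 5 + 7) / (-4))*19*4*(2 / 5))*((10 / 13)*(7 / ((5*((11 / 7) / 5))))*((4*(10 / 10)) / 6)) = -149.31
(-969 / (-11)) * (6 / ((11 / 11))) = 5814 / 11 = 528.55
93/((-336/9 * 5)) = -0.50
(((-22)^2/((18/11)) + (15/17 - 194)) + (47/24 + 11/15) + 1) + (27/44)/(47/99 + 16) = 1061945653/9981720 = 106.39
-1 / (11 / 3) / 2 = -3 / 22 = -0.14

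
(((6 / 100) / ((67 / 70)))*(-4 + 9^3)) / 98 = 435 / 938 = 0.46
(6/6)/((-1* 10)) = -0.10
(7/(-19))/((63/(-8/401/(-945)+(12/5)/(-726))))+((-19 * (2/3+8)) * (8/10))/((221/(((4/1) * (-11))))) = 3495932070674/133292766915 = 26.23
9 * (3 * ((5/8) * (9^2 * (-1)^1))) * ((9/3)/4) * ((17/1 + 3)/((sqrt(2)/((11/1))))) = -1804275 * sqrt(2)/16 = -159476.89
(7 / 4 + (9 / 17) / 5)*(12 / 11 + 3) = 5679 / 748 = 7.59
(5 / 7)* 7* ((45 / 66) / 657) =25 / 4818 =0.01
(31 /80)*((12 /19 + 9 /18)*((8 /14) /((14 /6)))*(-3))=-11997 /37240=-0.32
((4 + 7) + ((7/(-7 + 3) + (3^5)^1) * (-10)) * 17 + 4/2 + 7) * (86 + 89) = -7173687.50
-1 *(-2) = 2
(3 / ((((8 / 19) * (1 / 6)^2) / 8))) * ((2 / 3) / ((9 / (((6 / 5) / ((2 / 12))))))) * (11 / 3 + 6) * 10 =105792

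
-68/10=-34/5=-6.80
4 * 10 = 40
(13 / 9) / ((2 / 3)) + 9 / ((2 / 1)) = 20 / 3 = 6.67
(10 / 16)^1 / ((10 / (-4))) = -1 / 4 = -0.25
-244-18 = -262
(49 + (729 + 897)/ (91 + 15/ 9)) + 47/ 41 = 385783/ 5699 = 67.69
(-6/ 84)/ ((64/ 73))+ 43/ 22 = 1.87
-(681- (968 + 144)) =431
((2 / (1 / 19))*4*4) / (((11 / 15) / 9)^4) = 201947580000 / 14641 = 13793291.44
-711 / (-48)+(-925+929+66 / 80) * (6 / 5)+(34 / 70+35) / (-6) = 41127 / 2800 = 14.69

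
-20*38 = -760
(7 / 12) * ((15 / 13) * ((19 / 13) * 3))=1995 / 676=2.95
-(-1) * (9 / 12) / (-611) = -3 / 2444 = -0.00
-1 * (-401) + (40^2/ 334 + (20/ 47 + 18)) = 3329671/ 7849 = 424.22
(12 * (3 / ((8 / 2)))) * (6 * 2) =108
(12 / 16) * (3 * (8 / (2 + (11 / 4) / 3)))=216 / 35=6.17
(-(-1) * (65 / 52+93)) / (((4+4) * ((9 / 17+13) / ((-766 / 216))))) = -2454647 / 794880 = -3.09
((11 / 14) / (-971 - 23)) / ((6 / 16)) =-22 / 10437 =-0.00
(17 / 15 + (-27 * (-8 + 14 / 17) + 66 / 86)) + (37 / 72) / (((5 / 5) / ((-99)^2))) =458976521 / 87720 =5232.29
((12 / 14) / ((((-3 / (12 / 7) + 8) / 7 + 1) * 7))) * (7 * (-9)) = -216 / 53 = -4.08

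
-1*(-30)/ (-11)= -30/ 11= -2.73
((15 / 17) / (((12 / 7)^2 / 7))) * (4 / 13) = 1715 / 2652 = 0.65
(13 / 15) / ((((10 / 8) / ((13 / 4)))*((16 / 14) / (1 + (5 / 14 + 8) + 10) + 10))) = 45799 / 204450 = 0.22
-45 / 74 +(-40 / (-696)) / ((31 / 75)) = -31205 / 66526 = -0.47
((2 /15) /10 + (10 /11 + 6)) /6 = 1.15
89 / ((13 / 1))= 6.85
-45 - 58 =-103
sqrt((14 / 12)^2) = 7 / 6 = 1.17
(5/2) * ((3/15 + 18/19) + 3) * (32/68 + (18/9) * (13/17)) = 394/19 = 20.74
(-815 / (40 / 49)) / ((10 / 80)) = -7987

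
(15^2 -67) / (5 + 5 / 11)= 869 / 30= 28.97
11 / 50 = 0.22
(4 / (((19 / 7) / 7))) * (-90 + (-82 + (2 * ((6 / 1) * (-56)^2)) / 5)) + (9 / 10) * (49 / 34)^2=75868.31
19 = 19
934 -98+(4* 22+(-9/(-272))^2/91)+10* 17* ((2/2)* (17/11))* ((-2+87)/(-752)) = 3112824581429/3480725248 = 894.30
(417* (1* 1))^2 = 173889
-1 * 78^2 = -6084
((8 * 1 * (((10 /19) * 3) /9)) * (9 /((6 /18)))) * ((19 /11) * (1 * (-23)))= -1505.45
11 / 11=1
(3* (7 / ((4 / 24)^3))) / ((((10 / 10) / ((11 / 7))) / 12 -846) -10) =-598752 / 112985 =-5.30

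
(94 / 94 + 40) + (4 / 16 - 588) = -2187 / 4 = -546.75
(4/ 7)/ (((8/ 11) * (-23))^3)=-0.00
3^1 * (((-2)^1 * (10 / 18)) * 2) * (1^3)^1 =-20 / 3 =-6.67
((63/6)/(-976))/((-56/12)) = 9/3904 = 0.00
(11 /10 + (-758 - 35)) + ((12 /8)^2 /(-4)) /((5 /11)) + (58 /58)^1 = -63371 /80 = -792.14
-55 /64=-0.86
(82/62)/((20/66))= 1353/310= 4.36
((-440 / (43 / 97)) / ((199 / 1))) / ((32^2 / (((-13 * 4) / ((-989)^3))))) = -69355 / 264886841652256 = -0.00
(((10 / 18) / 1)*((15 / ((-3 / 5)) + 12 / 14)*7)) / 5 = -169 / 9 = -18.78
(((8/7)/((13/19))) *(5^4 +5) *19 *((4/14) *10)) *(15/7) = 77976000/637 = 122411.30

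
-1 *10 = -10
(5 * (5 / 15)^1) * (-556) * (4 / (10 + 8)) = -5560 / 27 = -205.93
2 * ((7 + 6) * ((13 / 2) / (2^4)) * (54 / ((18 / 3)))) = 1521 / 16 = 95.06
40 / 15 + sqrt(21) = 8 / 3 + sqrt(21) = 7.25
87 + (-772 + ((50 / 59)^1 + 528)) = -9213 / 59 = -156.15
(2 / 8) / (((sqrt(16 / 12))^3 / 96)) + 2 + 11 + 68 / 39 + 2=9* sqrt(3) + 653 / 39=32.33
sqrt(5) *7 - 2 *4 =-8 + 7 *sqrt(5) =7.65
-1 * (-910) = 910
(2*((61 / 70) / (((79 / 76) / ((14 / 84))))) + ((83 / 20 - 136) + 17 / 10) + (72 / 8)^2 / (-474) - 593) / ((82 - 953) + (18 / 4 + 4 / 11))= 52779133 / 63224490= 0.83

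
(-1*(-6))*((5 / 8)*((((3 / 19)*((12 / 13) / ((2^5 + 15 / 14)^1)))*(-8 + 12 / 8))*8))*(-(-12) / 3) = -30240 / 8797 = -3.44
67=67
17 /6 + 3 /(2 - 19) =271 /102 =2.66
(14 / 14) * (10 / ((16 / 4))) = 2.50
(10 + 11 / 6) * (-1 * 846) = -10011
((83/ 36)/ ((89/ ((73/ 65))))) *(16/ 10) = 12118/ 260325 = 0.05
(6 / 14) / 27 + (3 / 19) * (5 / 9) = 0.10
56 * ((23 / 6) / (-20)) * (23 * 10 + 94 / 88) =-545629 / 220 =-2480.13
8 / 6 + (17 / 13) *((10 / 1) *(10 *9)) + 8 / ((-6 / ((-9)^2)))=41740 / 39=1070.26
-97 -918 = -1015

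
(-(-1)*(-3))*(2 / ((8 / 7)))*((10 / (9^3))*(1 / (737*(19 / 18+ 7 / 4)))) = -70 / 2009799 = -0.00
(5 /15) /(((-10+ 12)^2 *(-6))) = -1 /72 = -0.01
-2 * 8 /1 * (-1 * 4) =64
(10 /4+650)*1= 1305 /2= 652.50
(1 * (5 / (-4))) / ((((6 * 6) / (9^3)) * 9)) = -45 / 16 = -2.81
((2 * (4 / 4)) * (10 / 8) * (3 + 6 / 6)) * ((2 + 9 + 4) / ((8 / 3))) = 225 / 4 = 56.25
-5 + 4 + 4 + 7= 10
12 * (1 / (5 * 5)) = 12 / 25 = 0.48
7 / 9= 0.78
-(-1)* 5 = 5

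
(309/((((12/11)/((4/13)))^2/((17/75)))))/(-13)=-211871/494325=-0.43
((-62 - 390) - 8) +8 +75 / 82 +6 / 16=-147833 / 328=-450.71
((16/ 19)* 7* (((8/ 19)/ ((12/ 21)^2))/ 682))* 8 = 10976/ 123101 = 0.09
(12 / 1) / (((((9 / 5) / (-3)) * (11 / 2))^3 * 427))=-4000 / 5115033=-0.00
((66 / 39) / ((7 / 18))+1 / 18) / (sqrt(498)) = 7219 * sqrt(498) / 815724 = 0.20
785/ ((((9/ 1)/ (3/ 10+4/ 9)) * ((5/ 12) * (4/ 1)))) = 10519/ 270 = 38.96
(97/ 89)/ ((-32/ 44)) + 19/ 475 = -25963/ 17800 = -1.46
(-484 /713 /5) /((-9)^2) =-484 /288765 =-0.00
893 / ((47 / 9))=171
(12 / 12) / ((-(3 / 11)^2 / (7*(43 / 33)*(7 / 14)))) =-3311 / 54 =-61.31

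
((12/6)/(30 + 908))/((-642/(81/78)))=-9/2609516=-0.00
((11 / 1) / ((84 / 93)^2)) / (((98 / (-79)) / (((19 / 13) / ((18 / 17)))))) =-269740207 / 17978688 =-15.00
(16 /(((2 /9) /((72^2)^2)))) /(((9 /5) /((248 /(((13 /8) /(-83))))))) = -177014864609280 /13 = -13616528046867.69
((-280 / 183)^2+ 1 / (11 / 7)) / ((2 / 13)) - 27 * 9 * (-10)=1804580639 / 736758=2449.35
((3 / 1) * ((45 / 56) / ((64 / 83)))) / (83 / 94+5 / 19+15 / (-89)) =890539785 / 278464256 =3.20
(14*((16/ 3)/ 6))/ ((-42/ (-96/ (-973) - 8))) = 61504/ 26271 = 2.34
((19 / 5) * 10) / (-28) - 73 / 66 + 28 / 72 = -2875 / 1386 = -2.07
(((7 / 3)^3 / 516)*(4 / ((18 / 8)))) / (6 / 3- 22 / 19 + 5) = 0.01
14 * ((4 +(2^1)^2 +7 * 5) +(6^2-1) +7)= 1190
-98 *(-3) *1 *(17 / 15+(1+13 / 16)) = 34643 / 40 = 866.08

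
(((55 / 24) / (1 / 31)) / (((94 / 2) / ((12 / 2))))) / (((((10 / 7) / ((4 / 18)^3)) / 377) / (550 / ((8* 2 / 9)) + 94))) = 2903974073 / 274104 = 10594.42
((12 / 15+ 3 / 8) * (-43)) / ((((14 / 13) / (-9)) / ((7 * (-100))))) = -1182285 / 4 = -295571.25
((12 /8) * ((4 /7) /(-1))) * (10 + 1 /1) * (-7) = 66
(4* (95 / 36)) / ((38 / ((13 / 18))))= 65 / 324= 0.20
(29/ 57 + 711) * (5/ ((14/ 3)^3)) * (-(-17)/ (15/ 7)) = 517089/ 1862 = 277.71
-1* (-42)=42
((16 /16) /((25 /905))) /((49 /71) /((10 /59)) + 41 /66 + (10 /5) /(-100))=4240830 /547447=7.75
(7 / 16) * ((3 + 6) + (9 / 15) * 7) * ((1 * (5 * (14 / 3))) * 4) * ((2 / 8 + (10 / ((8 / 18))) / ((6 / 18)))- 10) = 124509 / 4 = 31127.25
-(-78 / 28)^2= -1521 / 196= -7.76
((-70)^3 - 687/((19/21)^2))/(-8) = 124125967/2888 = 42979.91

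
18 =18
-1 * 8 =-8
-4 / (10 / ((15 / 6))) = -1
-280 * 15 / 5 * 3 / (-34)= 1260 / 17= 74.12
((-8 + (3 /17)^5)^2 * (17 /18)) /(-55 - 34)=-129018089283769 /189977778148194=-0.68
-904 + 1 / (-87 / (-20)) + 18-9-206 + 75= -89242 / 87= -1025.77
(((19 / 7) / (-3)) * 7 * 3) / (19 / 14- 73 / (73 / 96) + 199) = -266 / 1461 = -0.18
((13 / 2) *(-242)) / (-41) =1573 / 41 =38.37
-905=-905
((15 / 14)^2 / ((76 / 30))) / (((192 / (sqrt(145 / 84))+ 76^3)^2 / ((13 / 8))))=43398506866674375 / 11357133284246748620036767744 - 6889910625 * sqrt(3045) / 149435964266404587105746944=0.00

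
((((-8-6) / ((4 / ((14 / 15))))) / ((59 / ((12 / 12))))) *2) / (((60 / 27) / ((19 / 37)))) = -2793 / 109150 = -0.03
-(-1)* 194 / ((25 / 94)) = 18236 / 25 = 729.44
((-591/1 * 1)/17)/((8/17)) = -591/8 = -73.88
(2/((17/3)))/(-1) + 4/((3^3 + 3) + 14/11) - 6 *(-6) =52303/1462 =35.77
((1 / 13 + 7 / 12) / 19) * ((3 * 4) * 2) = 0.83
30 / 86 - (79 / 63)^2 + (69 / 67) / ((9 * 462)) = -307750165 / 251563158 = -1.22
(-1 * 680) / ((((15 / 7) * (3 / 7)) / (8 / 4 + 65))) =-49609.78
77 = 77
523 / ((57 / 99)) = 17259 / 19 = 908.37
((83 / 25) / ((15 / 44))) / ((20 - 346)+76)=-0.04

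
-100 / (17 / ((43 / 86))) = -50 / 17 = -2.94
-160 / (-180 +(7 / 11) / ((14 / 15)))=704 / 789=0.89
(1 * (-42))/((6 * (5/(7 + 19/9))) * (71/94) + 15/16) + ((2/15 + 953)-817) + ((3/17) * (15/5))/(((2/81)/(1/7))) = 3189700637/25129230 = 126.93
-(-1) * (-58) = -58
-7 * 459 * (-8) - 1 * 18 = 25686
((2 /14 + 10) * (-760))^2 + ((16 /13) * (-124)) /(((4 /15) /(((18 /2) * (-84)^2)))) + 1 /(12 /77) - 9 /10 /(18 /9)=441025390823 /19110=23078251.74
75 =75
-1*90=-90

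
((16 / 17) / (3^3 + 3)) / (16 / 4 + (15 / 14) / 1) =112 / 18105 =0.01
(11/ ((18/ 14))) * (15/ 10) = 77/ 6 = 12.83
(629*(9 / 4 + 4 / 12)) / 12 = 19499 / 144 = 135.41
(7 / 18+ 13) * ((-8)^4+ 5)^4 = 7574144917245849 / 2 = 3787072458622924.50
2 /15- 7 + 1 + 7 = 17 /15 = 1.13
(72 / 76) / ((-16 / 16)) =-0.95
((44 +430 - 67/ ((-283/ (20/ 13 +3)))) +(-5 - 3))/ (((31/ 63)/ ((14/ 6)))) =252599949/ 114049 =2214.84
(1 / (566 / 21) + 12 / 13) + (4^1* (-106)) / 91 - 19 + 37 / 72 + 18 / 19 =-748213565 / 35230104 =-21.24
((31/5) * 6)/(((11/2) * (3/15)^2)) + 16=2036/11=185.09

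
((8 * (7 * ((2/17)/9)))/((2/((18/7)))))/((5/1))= 16/85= 0.19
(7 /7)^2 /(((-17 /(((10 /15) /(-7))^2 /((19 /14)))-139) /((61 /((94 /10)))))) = -2440 /1008667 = -0.00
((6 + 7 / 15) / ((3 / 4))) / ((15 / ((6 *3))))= 776 / 75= 10.35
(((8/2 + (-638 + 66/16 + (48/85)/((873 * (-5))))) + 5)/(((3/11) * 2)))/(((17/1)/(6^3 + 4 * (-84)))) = 6800765983/840990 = 8086.62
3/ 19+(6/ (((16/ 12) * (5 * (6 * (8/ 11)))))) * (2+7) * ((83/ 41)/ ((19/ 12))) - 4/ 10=66409/ 31160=2.13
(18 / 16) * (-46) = -207 / 4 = -51.75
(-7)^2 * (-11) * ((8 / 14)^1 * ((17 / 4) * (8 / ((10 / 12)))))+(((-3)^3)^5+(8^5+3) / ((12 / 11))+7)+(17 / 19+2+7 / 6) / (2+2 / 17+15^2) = -63080346111151 / 4401540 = -14331426.30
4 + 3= 7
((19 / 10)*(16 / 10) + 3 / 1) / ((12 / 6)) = 151 / 50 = 3.02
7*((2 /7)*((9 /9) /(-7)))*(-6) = 12 /7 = 1.71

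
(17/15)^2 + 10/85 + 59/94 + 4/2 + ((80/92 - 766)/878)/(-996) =2429026439569/602642474100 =4.03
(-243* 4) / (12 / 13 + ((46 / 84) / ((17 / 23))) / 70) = -631547280 / 606637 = -1041.06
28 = 28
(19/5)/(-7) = -19/35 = -0.54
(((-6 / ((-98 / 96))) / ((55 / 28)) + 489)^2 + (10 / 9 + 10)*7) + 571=323774684776 / 1334025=242705.11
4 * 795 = 3180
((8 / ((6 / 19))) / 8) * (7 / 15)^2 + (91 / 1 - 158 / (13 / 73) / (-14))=19049521 / 122850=155.06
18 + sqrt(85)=27.22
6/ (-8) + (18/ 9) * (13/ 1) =101/ 4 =25.25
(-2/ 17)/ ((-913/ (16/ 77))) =32/ 1195117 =0.00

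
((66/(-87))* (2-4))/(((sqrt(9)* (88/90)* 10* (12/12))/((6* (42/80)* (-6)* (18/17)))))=-5103/4930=-1.04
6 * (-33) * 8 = -1584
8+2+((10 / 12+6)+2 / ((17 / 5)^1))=1777 / 102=17.42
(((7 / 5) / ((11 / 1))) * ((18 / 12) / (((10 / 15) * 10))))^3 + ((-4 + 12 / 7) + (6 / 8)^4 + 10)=8.03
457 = 457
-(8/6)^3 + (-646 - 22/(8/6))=-35903/54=-664.87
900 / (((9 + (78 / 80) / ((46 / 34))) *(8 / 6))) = 207000 / 2981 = 69.44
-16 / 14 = -8 / 7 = -1.14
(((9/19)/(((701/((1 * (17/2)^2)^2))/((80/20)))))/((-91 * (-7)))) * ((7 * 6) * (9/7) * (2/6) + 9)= 20295603/33936812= 0.60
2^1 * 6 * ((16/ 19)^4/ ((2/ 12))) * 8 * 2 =75497472/ 130321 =579.32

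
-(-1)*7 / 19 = 7 / 19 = 0.37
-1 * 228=-228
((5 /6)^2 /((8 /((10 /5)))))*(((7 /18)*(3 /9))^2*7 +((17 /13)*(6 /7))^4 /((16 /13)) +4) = 2076605377375 /2214992340288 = 0.94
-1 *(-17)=17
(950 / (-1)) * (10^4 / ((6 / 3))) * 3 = -14250000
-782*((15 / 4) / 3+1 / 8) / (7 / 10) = -21505 / 14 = -1536.07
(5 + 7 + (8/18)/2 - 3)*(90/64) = 415/32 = 12.97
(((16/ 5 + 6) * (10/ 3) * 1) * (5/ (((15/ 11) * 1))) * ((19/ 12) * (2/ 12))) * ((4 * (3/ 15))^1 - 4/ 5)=0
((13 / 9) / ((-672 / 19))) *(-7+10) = -247 / 2016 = -0.12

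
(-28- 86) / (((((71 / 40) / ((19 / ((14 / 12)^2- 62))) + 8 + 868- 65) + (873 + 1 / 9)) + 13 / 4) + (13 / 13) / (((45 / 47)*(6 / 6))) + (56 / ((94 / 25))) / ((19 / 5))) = -146594880 / 2168909801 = -0.07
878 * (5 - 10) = -4390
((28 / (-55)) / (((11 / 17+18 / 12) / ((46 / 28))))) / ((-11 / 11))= 1564 / 4015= 0.39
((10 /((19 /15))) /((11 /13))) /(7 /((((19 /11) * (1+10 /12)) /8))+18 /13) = 845 /1727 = 0.49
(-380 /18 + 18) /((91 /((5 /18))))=-10 /1053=-0.01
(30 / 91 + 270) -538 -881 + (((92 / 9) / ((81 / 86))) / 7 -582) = -16386869 / 9477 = -1729.12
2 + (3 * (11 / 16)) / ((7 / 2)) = 145 / 56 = 2.59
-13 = -13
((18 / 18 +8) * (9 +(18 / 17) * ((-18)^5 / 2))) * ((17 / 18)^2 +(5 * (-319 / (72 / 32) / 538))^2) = -116427951898679 / 4920548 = -23661582.39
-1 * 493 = -493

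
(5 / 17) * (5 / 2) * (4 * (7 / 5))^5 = 8605184 / 2125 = 4049.50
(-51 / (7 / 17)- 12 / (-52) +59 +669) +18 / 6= 55271 / 91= 607.37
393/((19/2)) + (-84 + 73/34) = -40.48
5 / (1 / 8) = 40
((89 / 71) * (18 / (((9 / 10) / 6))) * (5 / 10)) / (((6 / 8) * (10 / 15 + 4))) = 10680 / 497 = 21.49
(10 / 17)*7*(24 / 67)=1680 / 1139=1.47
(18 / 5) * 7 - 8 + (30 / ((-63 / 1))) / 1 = 16.72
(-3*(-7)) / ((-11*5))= -21 / 55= -0.38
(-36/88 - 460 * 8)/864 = -80969/19008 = -4.26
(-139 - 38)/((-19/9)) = 1593/19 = 83.84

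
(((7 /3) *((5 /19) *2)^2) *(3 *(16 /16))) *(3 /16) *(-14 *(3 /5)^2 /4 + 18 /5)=2457 /2888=0.85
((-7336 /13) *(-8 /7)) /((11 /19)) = 159296 /143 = 1113.96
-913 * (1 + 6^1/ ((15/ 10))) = -4565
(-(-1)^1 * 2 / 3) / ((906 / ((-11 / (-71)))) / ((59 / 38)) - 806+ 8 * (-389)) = -649 / 147591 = -0.00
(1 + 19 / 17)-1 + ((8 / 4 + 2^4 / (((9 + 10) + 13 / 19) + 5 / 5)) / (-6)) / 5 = 20548 / 20043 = 1.03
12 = 12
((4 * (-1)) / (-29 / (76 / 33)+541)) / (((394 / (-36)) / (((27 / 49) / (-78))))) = -24624 / 5039512751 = -0.00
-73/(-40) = 73/40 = 1.82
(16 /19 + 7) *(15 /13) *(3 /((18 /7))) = 5215 /494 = 10.56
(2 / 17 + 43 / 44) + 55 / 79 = 1.79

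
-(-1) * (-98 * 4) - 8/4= -394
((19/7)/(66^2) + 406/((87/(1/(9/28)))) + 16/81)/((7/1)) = 4038667/1920996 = 2.10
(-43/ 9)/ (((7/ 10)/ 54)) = -2580/ 7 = -368.57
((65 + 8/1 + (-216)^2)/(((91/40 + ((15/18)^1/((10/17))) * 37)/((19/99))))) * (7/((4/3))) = 62149570/72193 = 860.88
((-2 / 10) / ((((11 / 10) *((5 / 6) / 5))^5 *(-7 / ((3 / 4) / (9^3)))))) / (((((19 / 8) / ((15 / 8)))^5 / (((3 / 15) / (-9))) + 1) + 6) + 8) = -1350000000 / 1253042649859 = -0.00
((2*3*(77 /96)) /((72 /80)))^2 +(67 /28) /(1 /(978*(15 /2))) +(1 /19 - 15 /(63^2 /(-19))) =84847989811 /4826304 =17580.32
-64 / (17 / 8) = -512 / 17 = -30.12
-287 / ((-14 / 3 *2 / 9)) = 1107 / 4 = 276.75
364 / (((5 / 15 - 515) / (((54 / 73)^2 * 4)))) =-1592136 / 1028497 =-1.55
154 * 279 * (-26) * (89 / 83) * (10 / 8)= -124279155 / 83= -1497339.22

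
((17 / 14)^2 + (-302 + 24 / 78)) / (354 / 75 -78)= 4.10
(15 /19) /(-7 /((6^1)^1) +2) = 18 /19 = 0.95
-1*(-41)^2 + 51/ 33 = -1679.45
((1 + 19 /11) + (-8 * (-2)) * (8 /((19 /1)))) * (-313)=-619114 /209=-2962.27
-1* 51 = -51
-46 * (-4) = 184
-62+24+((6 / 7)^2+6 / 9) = -5380 / 147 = -36.60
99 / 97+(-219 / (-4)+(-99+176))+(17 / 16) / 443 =91286229 / 687536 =132.77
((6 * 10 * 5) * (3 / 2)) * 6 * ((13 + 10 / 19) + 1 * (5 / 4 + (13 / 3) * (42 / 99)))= 9375675 / 209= 44859.69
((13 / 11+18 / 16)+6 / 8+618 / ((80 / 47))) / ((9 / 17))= 691.58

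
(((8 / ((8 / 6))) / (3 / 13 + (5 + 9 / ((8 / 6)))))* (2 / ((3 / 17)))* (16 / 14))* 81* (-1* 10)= -22913280 / 4361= -5254.13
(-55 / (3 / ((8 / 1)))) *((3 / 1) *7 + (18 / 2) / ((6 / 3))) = -3740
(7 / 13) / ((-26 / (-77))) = 539 / 338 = 1.59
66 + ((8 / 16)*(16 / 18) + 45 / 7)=4591 / 63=72.87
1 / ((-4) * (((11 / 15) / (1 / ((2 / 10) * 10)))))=-15 / 88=-0.17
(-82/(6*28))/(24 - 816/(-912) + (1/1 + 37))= -0.01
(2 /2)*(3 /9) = 1 /3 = 0.33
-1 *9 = -9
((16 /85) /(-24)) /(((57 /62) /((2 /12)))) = -62 /43605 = -0.00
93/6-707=-1383/2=-691.50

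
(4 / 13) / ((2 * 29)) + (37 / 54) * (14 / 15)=98453 / 152685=0.64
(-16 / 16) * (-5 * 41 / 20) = 41 / 4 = 10.25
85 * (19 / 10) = 323 / 2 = 161.50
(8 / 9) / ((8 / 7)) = 7 / 9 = 0.78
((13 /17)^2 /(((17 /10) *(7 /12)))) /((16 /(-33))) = -83655 /68782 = -1.22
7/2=3.50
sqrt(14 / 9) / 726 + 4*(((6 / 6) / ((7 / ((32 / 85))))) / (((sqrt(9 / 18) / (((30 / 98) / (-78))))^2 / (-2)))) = -640 / 48286511 + sqrt(14) / 2178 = 0.00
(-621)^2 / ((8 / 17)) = 6555897 / 8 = 819487.12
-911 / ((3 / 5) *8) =-4555 / 24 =-189.79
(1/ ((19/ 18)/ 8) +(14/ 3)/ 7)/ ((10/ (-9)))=-141/ 19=-7.42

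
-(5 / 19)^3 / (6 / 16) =-1000 / 20577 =-0.05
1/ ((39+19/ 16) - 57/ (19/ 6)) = 16/ 355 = 0.05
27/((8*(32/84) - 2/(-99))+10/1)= 18711/9056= 2.07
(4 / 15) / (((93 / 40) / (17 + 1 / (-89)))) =5376 / 2759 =1.95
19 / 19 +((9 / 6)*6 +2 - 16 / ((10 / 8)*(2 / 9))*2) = -516 / 5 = -103.20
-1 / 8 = -0.12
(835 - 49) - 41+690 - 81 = 1354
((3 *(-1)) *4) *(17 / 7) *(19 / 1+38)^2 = -662796 / 7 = -94685.14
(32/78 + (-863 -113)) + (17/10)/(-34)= -760999/780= -975.64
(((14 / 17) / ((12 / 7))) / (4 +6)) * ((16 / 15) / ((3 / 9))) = 196 / 1275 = 0.15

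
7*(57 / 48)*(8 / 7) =19 / 2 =9.50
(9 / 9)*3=3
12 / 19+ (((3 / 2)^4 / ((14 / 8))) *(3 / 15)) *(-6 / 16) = 8823 / 21280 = 0.41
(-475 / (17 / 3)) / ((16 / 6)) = -4275 / 136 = -31.43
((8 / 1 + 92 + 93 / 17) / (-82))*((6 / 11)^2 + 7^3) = -6770857 / 15334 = -441.56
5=5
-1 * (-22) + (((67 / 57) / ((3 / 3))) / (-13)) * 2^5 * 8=-850 / 741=-1.15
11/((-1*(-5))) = 11/5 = 2.20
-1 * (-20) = 20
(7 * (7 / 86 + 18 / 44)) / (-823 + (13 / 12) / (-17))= -331296 / 79419065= -0.00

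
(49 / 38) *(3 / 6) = 49 / 76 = 0.64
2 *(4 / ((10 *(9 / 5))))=4 / 9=0.44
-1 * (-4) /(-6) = -2 /3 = -0.67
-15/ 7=-2.14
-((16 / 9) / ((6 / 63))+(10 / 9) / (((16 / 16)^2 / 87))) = -346 / 3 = -115.33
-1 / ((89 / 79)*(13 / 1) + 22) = -79 / 2895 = -0.03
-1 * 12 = -12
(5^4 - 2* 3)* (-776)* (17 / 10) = -4082924 / 5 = -816584.80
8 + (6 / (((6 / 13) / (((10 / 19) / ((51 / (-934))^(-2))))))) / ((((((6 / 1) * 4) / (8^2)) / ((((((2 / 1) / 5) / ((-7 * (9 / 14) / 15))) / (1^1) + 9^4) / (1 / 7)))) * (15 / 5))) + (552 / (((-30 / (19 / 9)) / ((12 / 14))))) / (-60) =5489981313034 / 6526313325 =841.21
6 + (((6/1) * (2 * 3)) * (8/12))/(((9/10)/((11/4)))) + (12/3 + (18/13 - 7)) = 3031/39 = 77.72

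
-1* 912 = -912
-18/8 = -9/4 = -2.25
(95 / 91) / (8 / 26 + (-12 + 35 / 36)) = -3420 / 35119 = -0.10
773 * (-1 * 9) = -6957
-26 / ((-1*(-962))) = -1 / 37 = -0.03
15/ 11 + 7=92/ 11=8.36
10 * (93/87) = 310/29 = 10.69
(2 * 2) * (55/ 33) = 20/ 3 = 6.67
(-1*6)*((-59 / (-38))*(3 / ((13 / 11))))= -5841 / 247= -23.65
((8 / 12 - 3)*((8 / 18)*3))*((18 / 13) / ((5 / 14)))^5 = -3161682284544 / 1160290625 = -2724.91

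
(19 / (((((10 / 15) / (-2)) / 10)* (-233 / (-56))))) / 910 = -456 / 3029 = -0.15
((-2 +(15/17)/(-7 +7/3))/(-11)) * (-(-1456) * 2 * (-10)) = -1083680/187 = -5795.08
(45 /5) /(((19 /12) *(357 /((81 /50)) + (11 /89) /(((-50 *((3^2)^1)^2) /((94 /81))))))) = 0.03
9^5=59049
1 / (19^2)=1 / 361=0.00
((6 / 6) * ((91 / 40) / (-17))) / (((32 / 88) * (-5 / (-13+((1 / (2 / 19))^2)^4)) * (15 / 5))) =5666847757571 / 3481600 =1627656.18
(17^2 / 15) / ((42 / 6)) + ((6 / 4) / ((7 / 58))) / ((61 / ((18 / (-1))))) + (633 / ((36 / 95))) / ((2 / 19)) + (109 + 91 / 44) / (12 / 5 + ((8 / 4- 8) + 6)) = 5979965513 / 375760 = 15914.32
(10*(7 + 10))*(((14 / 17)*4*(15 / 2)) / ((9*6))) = 700 / 9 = 77.78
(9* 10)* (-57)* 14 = -71820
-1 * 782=-782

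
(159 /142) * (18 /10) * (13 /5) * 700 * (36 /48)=390663 /142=2751.15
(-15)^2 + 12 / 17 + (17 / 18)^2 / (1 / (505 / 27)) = 242.39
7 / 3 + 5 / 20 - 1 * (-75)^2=-67469 / 12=-5622.42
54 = 54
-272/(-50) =136/25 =5.44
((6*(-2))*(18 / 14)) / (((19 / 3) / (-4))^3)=186624 / 48013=3.89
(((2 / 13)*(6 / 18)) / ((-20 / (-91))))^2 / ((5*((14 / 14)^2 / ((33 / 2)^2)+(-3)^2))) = 5929 / 4902500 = 0.00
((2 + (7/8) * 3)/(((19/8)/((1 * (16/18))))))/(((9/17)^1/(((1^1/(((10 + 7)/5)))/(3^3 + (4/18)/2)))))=370/10431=0.04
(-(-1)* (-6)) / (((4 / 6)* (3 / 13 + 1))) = -117 / 16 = -7.31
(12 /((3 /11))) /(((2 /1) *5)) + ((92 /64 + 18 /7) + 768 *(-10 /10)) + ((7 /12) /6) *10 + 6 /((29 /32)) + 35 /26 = -1426298863 /1900080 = -750.65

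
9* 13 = 117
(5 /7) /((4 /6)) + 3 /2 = 2.57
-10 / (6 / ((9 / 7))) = -15 / 7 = -2.14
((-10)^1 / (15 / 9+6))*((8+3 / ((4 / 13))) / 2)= -1065 / 92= -11.58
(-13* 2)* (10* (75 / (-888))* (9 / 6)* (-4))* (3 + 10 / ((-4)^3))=-374.68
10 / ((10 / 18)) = 18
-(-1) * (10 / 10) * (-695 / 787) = -695 / 787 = -0.88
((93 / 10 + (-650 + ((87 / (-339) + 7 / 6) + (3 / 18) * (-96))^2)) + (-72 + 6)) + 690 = 484983191 / 2298420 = 211.01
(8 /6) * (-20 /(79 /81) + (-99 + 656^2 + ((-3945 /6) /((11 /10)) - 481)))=1491682876 /2607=572183.69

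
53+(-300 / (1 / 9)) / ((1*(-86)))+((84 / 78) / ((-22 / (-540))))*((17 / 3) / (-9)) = 67.75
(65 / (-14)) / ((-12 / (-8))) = -65 / 21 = -3.10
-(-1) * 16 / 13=16 / 13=1.23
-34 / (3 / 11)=-374 / 3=-124.67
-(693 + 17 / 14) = -9719 / 14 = -694.21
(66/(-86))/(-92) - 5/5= -0.99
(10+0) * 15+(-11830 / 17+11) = -9093 / 17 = -534.88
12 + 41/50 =641/50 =12.82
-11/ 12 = -0.92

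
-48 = -48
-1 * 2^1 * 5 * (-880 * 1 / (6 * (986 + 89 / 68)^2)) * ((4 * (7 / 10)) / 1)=8138240 / 1931732901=0.00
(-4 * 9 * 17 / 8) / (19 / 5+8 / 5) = -85 / 6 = -14.17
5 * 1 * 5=25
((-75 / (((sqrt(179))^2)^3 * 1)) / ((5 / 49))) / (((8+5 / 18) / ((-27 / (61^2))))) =357210 / 3179838266431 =0.00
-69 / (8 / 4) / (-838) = 69 / 1676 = 0.04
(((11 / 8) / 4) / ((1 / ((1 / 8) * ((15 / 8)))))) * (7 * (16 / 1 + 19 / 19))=19635 / 2048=9.59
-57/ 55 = -1.04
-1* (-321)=321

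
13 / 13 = 1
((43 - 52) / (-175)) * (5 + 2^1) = 9 / 25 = 0.36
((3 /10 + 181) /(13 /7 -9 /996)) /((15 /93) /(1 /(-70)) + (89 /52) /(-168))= -570529692096 /65721209525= -8.68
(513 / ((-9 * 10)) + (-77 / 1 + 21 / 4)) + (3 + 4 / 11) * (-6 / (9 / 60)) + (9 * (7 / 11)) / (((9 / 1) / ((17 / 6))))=-138727 / 660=-210.19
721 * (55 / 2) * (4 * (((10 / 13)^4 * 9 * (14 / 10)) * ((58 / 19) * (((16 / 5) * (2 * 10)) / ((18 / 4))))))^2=3427046040535040000000 / 294478790281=11637666798.57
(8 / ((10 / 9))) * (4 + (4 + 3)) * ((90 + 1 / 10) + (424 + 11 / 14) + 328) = 11682396 / 175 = 66756.55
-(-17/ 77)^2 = -289/ 5929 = -0.05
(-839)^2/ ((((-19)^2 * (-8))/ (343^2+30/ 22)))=-455491088917/ 15884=-28676094.74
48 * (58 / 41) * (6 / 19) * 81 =1353024 / 779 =1736.87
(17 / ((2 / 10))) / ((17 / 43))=215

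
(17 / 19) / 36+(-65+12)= -36235 / 684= -52.98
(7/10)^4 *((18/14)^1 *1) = 3087/10000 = 0.31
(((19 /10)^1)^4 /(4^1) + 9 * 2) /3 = 850321 /120000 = 7.09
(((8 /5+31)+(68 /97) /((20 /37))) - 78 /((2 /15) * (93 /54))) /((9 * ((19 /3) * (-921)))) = 306494 /52619493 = 0.01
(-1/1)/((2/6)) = -3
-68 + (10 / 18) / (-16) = -9797 / 144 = -68.03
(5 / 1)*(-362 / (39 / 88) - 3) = -159865 / 39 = -4099.10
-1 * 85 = -85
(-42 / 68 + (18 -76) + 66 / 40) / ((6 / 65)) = -617.15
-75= -75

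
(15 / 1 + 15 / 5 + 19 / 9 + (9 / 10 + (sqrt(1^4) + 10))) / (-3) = -10.67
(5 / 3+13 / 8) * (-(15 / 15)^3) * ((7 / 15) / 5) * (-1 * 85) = 9401 / 360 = 26.11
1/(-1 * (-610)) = 1/610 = 0.00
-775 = -775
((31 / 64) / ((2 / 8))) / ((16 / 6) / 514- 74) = -23901 / 912800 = -0.03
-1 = -1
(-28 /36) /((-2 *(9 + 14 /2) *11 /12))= 7 /264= 0.03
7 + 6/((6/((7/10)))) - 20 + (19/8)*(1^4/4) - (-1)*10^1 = -273/160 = -1.71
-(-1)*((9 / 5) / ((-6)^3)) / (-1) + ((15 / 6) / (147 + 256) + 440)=21279103 / 48360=440.01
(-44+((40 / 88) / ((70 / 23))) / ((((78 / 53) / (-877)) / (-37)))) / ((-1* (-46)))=39026803 / 552552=70.63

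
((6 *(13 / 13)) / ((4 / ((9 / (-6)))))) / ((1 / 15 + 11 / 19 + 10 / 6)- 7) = 2565 / 5344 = 0.48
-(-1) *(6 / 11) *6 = 36 / 11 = 3.27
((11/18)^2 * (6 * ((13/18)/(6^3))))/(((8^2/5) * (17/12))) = 7865/19035648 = 0.00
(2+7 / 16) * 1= 39 / 16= 2.44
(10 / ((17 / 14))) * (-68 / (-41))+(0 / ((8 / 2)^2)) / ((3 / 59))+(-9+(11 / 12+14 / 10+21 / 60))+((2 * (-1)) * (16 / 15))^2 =109559 / 9225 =11.88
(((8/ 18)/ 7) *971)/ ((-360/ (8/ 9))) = -3884/ 25515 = -0.15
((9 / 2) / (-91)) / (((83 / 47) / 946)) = -200079 / 7553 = -26.49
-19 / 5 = -3.80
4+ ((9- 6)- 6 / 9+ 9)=46 / 3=15.33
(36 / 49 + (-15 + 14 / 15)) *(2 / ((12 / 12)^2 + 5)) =-9799 / 2205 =-4.44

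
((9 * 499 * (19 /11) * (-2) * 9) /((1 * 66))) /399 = -4491 /847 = -5.30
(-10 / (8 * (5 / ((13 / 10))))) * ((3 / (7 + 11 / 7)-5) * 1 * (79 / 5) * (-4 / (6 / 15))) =-238.78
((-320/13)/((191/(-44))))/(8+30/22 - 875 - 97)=-154880/26292487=-0.01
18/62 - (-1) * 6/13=303/403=0.75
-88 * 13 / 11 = -104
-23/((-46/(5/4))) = 5/8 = 0.62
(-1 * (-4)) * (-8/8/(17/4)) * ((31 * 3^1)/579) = -496/3281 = -0.15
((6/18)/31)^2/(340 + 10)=0.00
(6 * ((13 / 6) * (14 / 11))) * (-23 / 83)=-4186 / 913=-4.58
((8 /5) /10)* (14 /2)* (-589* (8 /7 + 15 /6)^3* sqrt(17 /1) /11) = -78131439* sqrt(17) /26950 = -11953.40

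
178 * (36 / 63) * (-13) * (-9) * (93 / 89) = 87048 / 7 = 12435.43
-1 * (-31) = 31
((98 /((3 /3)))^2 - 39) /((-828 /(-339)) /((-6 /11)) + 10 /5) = -216169 /56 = -3860.16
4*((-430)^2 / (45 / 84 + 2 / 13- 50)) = -269214400 / 17949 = -14998.85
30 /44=15 /22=0.68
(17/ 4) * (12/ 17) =3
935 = 935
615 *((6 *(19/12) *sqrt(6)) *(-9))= -105165 *sqrt(6)/2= -128800.29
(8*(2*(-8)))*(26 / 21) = -3328 / 21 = -158.48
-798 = -798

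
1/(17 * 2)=1/34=0.03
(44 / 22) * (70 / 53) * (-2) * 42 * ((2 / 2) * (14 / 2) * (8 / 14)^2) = -26880 / 53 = -507.17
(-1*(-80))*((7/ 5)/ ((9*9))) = 112/ 81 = 1.38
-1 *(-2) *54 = 108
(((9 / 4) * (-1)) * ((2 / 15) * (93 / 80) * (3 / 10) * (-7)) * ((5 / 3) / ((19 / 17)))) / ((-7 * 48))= -1581 / 486400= -0.00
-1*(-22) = 22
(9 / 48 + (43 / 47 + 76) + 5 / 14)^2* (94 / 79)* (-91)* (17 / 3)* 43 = -1579946124933527 / 9980544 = -158302606.04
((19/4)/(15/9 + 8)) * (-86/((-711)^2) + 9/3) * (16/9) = 115252252/43980327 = 2.62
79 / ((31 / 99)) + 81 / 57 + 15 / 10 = 300639 / 1178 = 255.21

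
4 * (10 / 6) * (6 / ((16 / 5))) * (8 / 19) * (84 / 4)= 2100 / 19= 110.53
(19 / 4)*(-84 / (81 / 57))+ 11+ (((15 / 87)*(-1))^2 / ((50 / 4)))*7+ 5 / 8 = -16296731 / 60552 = -269.14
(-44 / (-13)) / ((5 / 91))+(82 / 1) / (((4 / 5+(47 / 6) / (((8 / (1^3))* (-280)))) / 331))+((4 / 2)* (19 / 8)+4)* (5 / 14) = 2923850889 / 85640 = 34141.18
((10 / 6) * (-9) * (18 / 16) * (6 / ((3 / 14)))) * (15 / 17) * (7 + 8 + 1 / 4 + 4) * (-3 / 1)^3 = 29469825 / 136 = 216689.89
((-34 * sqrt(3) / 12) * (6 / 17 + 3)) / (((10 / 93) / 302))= -266817 * sqrt(3) / 10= -46214.06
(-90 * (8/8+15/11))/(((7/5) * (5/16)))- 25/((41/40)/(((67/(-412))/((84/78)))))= -156911495/325171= -482.55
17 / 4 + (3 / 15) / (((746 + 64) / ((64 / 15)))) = 516503 / 121500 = 4.25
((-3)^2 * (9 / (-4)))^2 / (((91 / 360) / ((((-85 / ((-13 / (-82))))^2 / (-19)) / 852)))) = -1195272318375 / 41492542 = -28806.92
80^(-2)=1 / 6400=0.00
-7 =-7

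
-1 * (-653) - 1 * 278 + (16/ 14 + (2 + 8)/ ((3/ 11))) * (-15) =-1345/ 7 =-192.14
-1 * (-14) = 14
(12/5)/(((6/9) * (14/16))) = 4.11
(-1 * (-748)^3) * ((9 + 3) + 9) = 8788688832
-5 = -5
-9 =-9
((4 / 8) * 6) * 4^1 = 12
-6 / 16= -3 / 8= -0.38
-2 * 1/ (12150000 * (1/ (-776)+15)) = -97/ 8838365625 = -0.00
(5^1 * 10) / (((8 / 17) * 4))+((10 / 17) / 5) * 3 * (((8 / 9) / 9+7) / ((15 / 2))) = 592585 / 22032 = 26.90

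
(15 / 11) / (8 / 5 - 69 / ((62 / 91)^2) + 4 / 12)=-864900 / 93052949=-0.01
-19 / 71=-0.27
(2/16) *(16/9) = 2/9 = 0.22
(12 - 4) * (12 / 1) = 96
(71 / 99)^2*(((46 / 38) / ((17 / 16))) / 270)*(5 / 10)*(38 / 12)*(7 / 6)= 811601 / 202439655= 0.00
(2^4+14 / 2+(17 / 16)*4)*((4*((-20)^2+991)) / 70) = 151619 / 70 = 2165.99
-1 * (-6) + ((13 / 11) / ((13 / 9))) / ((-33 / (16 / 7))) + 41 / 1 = 39761 / 847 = 46.94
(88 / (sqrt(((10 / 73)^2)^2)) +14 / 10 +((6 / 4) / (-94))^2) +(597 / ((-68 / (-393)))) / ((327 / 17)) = 4870.29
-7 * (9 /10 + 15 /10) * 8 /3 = -224 /5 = -44.80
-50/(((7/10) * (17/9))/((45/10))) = -170.17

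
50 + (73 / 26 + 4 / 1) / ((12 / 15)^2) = 25225 / 416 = 60.64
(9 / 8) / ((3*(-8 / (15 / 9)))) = -5 / 64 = -0.08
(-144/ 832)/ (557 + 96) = -9/ 33956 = -0.00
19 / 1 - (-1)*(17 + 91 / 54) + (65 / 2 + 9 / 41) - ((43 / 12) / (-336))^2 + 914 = 656143046623 / 666537984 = 984.40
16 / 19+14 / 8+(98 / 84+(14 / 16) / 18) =10417 / 2736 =3.81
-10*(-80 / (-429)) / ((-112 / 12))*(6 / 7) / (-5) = -240 / 7007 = -0.03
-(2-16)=14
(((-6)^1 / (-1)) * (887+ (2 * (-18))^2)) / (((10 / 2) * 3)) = 4366 / 5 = 873.20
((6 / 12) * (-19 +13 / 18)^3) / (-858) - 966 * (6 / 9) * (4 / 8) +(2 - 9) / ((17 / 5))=-54527093495 / 170131104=-320.50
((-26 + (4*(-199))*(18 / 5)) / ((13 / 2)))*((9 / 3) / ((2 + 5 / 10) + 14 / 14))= -381.31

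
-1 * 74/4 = -37/2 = -18.50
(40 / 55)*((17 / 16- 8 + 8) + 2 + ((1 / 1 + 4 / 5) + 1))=469 / 110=4.26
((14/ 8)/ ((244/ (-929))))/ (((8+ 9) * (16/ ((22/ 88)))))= -6503/ 1061888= -0.01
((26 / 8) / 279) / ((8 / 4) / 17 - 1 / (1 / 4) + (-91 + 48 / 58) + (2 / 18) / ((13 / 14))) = -83317 / 671865604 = -0.00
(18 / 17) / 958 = 9 / 8143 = 0.00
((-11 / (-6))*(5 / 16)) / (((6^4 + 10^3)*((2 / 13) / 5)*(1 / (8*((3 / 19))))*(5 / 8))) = 715 / 43624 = 0.02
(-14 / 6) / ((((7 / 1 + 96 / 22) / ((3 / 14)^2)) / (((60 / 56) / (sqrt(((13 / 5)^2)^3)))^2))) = -928125 / 26489527792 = -0.00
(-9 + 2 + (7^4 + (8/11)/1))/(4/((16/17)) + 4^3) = 105368/3003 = 35.09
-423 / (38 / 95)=-2115 / 2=-1057.50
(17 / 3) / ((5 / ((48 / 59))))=272 / 295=0.92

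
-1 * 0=0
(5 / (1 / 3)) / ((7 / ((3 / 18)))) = 5 / 14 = 0.36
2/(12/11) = 11/6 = 1.83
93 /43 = 2.16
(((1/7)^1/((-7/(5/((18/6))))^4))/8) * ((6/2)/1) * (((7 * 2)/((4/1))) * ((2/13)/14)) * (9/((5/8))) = 125/1310946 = 0.00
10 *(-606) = -6060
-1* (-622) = 622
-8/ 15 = -0.53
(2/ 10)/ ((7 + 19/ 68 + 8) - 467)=-68/ 153585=-0.00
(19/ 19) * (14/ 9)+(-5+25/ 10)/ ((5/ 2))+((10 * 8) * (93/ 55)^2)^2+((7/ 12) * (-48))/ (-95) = 3274725699011/ 62590275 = 52320.04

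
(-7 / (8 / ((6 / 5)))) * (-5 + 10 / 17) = 315 / 68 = 4.63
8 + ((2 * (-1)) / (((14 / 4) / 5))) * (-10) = 256 / 7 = 36.57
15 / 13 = 1.15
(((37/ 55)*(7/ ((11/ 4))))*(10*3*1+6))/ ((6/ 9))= 55944/ 605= 92.47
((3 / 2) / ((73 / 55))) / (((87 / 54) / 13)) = 19305 / 2117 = 9.12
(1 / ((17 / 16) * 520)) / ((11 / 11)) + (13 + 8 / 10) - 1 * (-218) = 256141 / 1105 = 231.80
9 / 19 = 0.47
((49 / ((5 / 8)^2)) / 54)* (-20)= -6272 / 135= -46.46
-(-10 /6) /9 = 5 /27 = 0.19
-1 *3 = -3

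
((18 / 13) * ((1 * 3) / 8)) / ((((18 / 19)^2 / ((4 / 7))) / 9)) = 1083 / 364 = 2.98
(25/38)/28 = 25/1064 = 0.02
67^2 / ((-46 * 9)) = -4489 / 414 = -10.84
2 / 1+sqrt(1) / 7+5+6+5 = 18.14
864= 864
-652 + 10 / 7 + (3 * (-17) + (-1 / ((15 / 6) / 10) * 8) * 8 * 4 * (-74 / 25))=407657 / 175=2329.47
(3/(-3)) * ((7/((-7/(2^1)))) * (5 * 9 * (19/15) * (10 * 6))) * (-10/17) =-4023.53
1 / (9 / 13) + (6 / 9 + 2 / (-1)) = 1 / 9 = 0.11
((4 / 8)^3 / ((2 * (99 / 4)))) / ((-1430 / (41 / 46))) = -41 / 26048880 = -0.00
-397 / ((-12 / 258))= 17071 / 2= 8535.50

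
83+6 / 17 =1417 / 17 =83.35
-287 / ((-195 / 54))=5166 / 65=79.48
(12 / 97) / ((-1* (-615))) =4 / 19885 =0.00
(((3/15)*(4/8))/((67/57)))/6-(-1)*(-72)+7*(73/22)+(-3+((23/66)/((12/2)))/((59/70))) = -404571701/7826940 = -51.69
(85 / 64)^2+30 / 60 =9273 / 4096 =2.26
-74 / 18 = -37 / 9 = -4.11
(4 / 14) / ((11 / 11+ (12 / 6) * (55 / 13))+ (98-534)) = -26 / 38815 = -0.00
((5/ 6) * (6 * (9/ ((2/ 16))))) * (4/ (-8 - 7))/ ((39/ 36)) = -1152/ 13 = -88.62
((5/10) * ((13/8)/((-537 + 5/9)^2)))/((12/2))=351/745906688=0.00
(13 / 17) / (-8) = -13 / 136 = -0.10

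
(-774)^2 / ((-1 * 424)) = -1412.92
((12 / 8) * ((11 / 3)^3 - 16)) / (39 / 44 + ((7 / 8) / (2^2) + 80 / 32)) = 158224 / 11421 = 13.85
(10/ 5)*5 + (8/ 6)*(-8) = -2/ 3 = -0.67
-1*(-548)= 548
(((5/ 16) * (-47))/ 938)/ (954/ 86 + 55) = -10105/ 42652736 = -0.00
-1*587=-587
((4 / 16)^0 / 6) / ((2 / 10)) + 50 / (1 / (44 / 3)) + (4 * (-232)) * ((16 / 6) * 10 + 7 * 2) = -74009 / 2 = -37004.50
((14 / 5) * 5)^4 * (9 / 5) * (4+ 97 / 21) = 2979984 / 5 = 595996.80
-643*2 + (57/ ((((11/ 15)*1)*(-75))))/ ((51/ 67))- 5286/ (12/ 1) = -3231101/ 1870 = -1727.86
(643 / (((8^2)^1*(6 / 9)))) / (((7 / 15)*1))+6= 34311 / 896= 38.29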